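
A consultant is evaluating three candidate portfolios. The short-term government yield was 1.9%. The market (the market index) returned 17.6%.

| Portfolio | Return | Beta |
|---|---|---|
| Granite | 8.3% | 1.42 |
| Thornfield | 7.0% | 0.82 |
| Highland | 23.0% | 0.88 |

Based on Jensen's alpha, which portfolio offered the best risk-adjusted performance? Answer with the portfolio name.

Granite: α = 8.3% − [1.9% + 1.42 × (17.6% − 1.9%)] = -15.894
Thornfield: α = 7.0% − [1.9% + 0.82 × (17.6% − 1.9%)] = -7.774
Highland: α = 23.0% − [1.9% + 0.88 × (17.6% − 1.9%)] = 7.284
Highest: Highland (7.284).

Highland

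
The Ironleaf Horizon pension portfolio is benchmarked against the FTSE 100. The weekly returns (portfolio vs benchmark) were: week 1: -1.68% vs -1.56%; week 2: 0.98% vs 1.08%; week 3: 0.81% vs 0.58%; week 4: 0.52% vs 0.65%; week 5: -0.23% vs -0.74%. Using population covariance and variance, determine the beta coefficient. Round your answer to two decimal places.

r̄p = 0.0800%,  r̄m = 0.0020%
Cov = Σ(rp − r̄p)(rm − r̄m) / 5 = 0.9313
Var(rm) = Σ(rm − r̄m)² / 5 = 0.9813
β = Cov / Var = 0.9313 / 0.9813 = 0.9490

0.95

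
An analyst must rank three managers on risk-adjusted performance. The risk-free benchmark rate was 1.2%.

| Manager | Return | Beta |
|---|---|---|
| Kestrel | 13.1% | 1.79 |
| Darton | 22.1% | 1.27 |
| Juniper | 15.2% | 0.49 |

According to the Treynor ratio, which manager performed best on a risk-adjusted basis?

Juniper

Kestrel: Treynor = (13.1% − 1.2%) / 1.79 = 6.648
Darton: Treynor = (22.1% − 1.2%) / 1.27 = 16.457
Juniper: Treynor = (15.2% − 1.2%) / 0.49 = 28.571
Highest: Juniper (28.571).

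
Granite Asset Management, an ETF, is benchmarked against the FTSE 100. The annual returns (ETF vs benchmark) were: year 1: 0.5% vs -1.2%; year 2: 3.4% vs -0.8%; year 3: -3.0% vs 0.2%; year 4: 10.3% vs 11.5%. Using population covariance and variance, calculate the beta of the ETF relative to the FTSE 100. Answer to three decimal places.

r̄p = 2.8000%,  r̄m = 2.4250%
Cov = Σ(rp − r̄p)(rm − r̄m) / 4 = 21.8425
Var(rm) = Σ(rm − r̄m)² / 4 = 27.7119
β = Cov / Var = 21.8425 / 27.7119 = 0.7882

0.788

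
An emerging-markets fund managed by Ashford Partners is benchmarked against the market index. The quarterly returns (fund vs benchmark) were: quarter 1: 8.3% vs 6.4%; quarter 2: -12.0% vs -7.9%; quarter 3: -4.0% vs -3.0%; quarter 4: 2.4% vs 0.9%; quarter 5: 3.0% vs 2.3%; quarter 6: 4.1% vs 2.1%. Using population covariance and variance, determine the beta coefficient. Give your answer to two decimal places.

1.44

r̄p = 0.3000%,  r̄m = 0.1333%
Cov = Σ(rp − r̄p)(rm − r̄m) / 6 = 29.5583
Var(rm) = Σ(rm − r̄m)² / 6 = 20.4622
β = Cov / Var = 29.5583 / 20.4622 = 1.4445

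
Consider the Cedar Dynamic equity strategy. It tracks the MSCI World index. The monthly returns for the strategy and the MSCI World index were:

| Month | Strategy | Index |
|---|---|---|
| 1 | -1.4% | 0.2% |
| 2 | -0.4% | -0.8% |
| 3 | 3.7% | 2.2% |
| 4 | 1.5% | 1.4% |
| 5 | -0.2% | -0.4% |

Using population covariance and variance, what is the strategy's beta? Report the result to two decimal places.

1.38

r̄p = 0.6400%,  r̄m = 0.5200%
Cov = Σ(rp − r̄p)(rm − r̄m) / 5 = 1.7392
Var(rm) = Σ(rm − r̄m)² / 5 = 1.2576
β = Cov / Var = 1.7392 / 1.2576 = 1.3830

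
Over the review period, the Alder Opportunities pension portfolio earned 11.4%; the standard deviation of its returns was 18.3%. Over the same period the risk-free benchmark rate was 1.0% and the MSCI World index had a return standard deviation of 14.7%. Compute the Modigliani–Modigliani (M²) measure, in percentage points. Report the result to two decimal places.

Sharpe = (Rp − Rf) / σp = (11.4% − 1.0%) / 18.3% = 0.5683
M² = Rf + Sharpe × σm = 1.0% + 0.5683 × 14.7% = 9.3540%

9.35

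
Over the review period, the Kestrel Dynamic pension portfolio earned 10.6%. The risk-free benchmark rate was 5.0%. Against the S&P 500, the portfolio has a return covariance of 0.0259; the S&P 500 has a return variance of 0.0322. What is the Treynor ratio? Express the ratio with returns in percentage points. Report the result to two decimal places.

6.96

β = Cov / Var = 0.0259 / 0.0322 = 0.8043
Treynor = (Rp − Rf) / β = (10.6% − 5.0%) / 0.8043 = 5.60 / 0.8043 = 6.9626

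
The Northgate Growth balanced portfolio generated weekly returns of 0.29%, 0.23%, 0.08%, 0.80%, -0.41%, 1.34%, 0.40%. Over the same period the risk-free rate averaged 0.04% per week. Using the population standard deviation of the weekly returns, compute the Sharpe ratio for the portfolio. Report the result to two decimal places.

r̄ = (0.29 + 0.23 + 0.08 + 0.8 − 0.41 + 1.34 + 0.4) / 7 = 2.730 / 7 = 0.3900%
Population std dev = √[1.8424 / 7] = 0.5130%
Sharpe = (r̄ − rf) / σ = (0.3900 − 0.04) / 0.5130 = 0.3500 / 0.5130 = 0.6823

0.68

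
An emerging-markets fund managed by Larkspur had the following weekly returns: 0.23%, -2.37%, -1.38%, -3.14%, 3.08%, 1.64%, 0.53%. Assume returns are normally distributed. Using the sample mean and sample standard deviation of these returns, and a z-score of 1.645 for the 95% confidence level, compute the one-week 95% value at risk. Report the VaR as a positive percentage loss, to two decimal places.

Mean return r̄ = -1.410 / 7 = -0.2014%
Σ(r − r̄)² = (0.23 − (-0.2014))² + (-2.37 − (-0.2014))² + … = 29.6067
σ = √[29.6067 / 6] = 2.2214%
VaR = −(r̄ − z·σ) = −(-0.2014 − 1.645 × 2.2214) = −(-3.8556) = 3.8556%

3.86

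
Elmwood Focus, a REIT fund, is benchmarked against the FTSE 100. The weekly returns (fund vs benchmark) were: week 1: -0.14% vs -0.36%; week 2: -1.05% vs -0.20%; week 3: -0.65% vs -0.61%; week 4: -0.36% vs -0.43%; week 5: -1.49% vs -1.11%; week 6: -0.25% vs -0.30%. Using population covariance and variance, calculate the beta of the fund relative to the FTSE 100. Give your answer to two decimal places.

r̄p = -0.6567%,  r̄m = -0.5017%
Cov = Σ(rp − r̄p)(rm − r̄m) / 6 = 0.0940
Var(rm) = Σ(rm − r̄m)² / 6 = 0.0898
β = Cov / Var = 0.0940 / 0.0898 = 1.0468

1.05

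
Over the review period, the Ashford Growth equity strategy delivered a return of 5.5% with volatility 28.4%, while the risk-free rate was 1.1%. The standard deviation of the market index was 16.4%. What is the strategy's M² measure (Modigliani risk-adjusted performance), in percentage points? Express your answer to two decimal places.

Sharpe = (Rp − Rf) / σp = (5.5% − 1.1%) / 28.4% = 0.1549
M² = Rf + Sharpe × σm = 1.1% + 0.1549 × 16.4% = 3.6404%

3.64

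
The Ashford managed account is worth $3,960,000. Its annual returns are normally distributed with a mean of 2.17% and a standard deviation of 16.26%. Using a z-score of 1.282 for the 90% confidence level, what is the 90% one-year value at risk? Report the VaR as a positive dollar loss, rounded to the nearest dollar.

$739,543

Return at the 90% tail: μ − z·σ = 2.17% − 1.282 × 16.26% = 2.17 − 20.84532 = -18.67532%
VaR = −(-18.67532%) × $3,960,000 = 18.67532% × $3,960,000 = $739,543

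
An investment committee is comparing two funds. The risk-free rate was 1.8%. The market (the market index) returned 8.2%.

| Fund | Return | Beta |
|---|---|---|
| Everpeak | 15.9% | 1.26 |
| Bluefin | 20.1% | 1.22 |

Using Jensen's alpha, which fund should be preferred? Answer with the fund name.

Bluefin

Everpeak: α = 15.9% − [1.8% + 1.26 × (8.2% − 1.8%)] = 6.036
Bluefin: α = 20.1% − [1.8% + 1.22 × (8.2% − 1.8%)] = 10.492
Highest: Bluefin (10.492).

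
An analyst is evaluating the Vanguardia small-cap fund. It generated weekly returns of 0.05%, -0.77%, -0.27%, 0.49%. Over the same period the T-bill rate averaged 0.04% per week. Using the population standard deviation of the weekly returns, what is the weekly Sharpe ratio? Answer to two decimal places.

-0.36

r̄ = (0.05 − 0.77 − 0.27 + 0.49) / 4 = -0.500 / 4 = -0.1250%
Population σ = √[Σ(r − r̄)² / 4] = √[0.8459 / 4] = √0.2115 = 0.4599%
Sharpe = (r̄ − rf) / σ = (-0.1250 − 0.04) / 0.4599 = -0.1650 / 0.4599 = -0.3588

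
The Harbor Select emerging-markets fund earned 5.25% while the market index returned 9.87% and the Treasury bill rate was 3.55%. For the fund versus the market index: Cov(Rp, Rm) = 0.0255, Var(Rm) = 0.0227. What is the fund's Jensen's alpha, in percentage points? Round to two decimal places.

β = Cov / Var = 0.0255 / 0.0227 = 1.1233
E[R] = Rf + β(Rm − Rf) = 3.55% + 1.1233 × (9.87% − 3.55%) = 10.6493%
α = Rp − E[R] = 5.25% − 10.6493% = -5.3993

-5.40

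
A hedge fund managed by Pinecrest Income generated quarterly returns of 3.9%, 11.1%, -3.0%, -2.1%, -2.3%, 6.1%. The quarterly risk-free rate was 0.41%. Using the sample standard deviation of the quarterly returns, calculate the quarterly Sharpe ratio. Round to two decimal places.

r̄ = (3.9 + 11.1 − 3 − 2.1 − 2.3 + 6.1) / 6 = 13.70 / 6 = 2.2833%
Σ(r − r̄)² = 163.0483; sample σ = √(163.0483/5) = 5.7105%
Sharpe = (r̄ − rf) / σ = (2.2833 − 0.41) / 5.7105 = 1.8733 / 5.7105 = 0.3280

0.33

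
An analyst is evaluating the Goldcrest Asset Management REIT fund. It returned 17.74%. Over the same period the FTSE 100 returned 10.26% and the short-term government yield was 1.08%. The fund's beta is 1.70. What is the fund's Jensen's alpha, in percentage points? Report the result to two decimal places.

CAPM expected return = Rf + β(Rm − Rf) = 1.08% + 1.70 × (10.26% − 1.08%) = 1.08 + 1.70 × 9.18 = 16.6860%
Jensen's α = Rp − E[R] = 17.74% − 16.6860% = 1.0540

1.05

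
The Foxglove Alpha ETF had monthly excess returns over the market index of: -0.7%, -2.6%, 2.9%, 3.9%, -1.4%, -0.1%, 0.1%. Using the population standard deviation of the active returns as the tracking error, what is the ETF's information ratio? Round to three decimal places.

0.140

μ = (-0.7 − 2.6 + 2.9 + 3.9 − 1.4 − 0.1 + 0.1) / 7 = 0.3000%
Σ(r − μ)² = 32.2200; population σ = √(32.2200/7) = 2.1454%
IR = μ / tracking error = 0.3000 / 2.1454 = 0.1398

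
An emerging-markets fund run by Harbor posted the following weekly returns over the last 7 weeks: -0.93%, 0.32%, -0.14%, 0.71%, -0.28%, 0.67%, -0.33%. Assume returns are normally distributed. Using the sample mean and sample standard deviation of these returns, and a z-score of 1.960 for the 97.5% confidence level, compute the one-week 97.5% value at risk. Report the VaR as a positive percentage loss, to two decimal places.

Mean return r̄ = 0.020 / 7 = 0.0029%
Σ(r − r̄)² = 2.1271; sample σ = √(2.1271/6) = 0.5954%
VaR = −(r̄ − z·σ) = −(0.0029 − 1.960 × 0.5954) = −(-1.1641) = 1.1641%

1.16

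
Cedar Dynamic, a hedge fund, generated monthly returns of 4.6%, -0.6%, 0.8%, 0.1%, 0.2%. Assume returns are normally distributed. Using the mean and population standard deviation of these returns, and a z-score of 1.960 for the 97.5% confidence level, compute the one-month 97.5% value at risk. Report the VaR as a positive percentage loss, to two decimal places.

2.59

r̄ = (4.6 − 0.6 + 0.8 + 0.1 + 0.2) / 5 = 5.10 / 5 = 1.0200%
Population σ = √[Σ(r − r̄)² / 5] = √[17.0080 / 5] = √3.4016 = 1.8443%
VaR = −(r̄ − z·σ) = −(1.0200 − 1.960 × 1.8443) = −(-2.5948) = 2.5948%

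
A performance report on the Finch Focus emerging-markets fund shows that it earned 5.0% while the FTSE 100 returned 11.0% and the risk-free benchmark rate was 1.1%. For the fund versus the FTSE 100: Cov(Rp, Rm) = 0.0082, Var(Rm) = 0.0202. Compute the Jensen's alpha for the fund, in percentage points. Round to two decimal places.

-0.12

β = Cov / Var = 0.0082 / 0.0202 = 0.4059
E[R] = Rf + β(Rm − Rf) = 1.1% + 0.4059 × (11.0% − 1.1%) = 5.1184%
α = Rp − E[R] = 5.0% − 5.1184% = -0.1184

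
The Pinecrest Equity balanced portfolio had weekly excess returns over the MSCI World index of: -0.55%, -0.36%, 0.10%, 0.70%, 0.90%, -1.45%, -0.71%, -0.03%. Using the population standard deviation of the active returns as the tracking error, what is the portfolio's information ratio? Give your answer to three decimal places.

Mean return r̄ = -1.400 / 8 = -0.1750%
Population σ = √[Σ(r − r̄)² / 8] = √[4.1046 / 8] = √0.5131 = 0.7163%
IR = r̄ / tracking error = -0.1750 / 0.7163 = -0.2443

-0.244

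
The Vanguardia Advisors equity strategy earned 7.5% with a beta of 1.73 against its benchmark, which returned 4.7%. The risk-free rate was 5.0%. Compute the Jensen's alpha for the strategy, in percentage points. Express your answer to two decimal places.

CAPM expected return = Rf + β(Rm − Rf) = 5.0% + 1.73 × (4.7% − 5.0%) = 5 + 1.73 × -0.30 = 4.4810%
Jensen's α = Rp − E[R] = 7.5% − 4.4810% = 3.0190

3.02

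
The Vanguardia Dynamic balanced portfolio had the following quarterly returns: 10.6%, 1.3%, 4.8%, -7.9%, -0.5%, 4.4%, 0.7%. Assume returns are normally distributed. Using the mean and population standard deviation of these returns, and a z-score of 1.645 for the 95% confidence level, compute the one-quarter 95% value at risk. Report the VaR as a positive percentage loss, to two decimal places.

μ = (10.6 + 1.3 + 4.8 − 7.9 − 0.5 + 4.4 + 0.7) / 7 = 13.40 / 7 = 1.9143%
Population std dev = √[193.9486 / 7] = 5.2637%
VaR = −(μ − z·σ) = −(1.9143 − 1.645 × 5.2637) = −(-6.7445) = 6.7445%

6.74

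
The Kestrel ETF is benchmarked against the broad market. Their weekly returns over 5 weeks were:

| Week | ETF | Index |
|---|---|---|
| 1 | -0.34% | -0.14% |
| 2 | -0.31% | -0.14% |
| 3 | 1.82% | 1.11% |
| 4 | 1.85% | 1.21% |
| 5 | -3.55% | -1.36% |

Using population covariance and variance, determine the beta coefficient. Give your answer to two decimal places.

2.06

r̄p = -0.1060%,  r̄m = 0.1360%
Cov = Σ(rp − r̄p)(rm − r̄m) / 5 = 1.8500
Var(rm) = Σ(rm − r̄m)² / 5 = 0.8985
β = Cov / Var = 1.8500 / 0.8985 = 2.0590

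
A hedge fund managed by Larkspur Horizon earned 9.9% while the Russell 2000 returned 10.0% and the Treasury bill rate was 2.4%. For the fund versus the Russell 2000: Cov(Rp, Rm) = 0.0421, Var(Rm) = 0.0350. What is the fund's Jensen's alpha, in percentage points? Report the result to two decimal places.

β = Cov / Var = 0.0421 / 0.0350 = 1.2029
E[R] = Rf + β(Rm − Rf) = 2.4% + 1.2029 × (10.0% − 2.4%) = 11.5420%
α = Rp − E[R] = 9.9% − 11.5420% = -1.6420

-1.64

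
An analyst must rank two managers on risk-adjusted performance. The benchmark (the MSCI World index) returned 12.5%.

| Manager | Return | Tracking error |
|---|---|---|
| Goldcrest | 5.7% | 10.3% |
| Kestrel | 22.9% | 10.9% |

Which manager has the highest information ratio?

Goldcrest: IR = (5.7% − 12.5%) / 10.3% = -0.660
Kestrel: IR = (22.9% − 12.5%) / 10.9% = 0.954
Highest: Kestrel (0.954).

Kestrel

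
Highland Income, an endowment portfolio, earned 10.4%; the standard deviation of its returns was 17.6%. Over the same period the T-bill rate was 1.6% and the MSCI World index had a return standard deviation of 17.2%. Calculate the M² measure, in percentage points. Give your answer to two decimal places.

Sharpe = (Rp − Rf) / σp = (10.4% − 1.6%) / 17.6% = 0.5000
M² = Rf + Sharpe × σm = 1.6% + 0.5000 × 17.2% = 10.2000%

10.20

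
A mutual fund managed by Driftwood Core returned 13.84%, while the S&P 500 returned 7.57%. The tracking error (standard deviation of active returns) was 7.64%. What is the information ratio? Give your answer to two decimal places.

IR = (Rp − Rb) / TE = (13.84% − 7.57%) / 7.64% = 6.27% / 7.64% = 0.8207

0.82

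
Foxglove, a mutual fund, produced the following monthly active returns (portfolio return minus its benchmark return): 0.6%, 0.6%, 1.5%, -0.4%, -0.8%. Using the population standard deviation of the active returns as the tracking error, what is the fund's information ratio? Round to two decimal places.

r̄ = (0.6 + 0.6 + 1.5 − 0.4 − 0.8) / 5 = 1.50 / 5 = 0.3000%
Population σ = √[Σ(r − r̄)² / 5] = √[3.3200 / 5] = √0.6640 = 0.8149%
IR = r̄ / tracking error = 0.3000 / 0.8149 = 0.3681

0.37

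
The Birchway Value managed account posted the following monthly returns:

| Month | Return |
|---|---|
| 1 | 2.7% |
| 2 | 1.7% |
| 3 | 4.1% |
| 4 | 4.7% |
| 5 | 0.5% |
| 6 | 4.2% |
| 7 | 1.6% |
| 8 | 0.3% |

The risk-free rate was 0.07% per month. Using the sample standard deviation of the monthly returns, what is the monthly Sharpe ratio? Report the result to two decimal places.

Mean return r̄ = 19.80 / 8 = 2.4750%
Sample σ = √[Σ(r − r̄)² / 7] = √[20.6150 / 7] = √2.9450 = 1.7161%
Sharpe = (r̄ − rf) / σ = (2.4750 − 0.07) / 1.7161 = 2.4050 / 1.7161 = 1.4014

1.40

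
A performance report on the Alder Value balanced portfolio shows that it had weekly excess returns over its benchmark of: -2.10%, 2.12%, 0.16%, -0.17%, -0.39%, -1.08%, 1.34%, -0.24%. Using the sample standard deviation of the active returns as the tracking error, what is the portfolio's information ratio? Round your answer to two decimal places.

-0.03

μ = (-2.1 + 2.12 + 0.16 − 0.17 − 0.39 − 1.08 + 1.34 − 0.24) / 8 = -0.0450%
Sample σ = √[Σ(r − μ)² / 7] = √[12.1144 / 7] = √1.7306 = 1.3155%
IR = μ / tracking error = -0.0450 / 1.3155 = -0.0342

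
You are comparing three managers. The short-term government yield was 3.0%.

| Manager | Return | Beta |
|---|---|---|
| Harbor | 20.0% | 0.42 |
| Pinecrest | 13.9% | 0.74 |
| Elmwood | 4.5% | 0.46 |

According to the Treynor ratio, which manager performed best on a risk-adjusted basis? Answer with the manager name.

Harbor: Treynor = (20.0% − 3.0%) / 0.42 = 40.476
Pinecrest: Treynor = (13.9% − 3.0%) / 0.74 = 14.730
Elmwood: Treynor = (4.5% − 3.0%) / 0.46 = 3.261
Highest: Harbor (40.476).

Harbor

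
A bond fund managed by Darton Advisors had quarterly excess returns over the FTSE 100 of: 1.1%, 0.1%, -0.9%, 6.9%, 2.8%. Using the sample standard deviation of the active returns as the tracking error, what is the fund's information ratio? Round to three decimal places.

0.653

Mean return r̄ = 10.00 / 5 = 2.0000%
Sample std dev = √[37.4800 / 4] = 3.0610%
IR = r̄ / tracking error = 2.0000 / 3.0610 = 0.6534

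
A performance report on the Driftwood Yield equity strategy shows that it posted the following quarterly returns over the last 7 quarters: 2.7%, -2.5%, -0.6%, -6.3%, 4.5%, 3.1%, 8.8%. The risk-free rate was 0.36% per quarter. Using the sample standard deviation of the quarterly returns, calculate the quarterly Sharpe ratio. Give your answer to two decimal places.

Mean return μ = 9.70 / 7 = 1.3857%
Sample σ = √[Σ(r − μ)² / 6] = √[147.4486 / 6] = √24.5748 = 4.9573%
Sharpe = (μ − rf) / σ = (1.3857 − 0.36) / 4.9573 = 1.0257 / 4.9573 = 0.2069

0.21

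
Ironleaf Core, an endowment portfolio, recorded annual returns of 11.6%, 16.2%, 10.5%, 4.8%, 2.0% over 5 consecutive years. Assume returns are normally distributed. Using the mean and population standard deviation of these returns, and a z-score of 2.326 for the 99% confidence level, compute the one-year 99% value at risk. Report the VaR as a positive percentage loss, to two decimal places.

2.73

r̄ = (11.6 + 16.2 + 10.5 + 4.8 + 2) / 5 = 9.0200%
Population std dev = √[127.4880 / 5] = 5.0495%
VaR = −(r̄ − z·σ) = −(9.0200 − 2.326 × 5.0495) = −(-2.7251) = 2.7251%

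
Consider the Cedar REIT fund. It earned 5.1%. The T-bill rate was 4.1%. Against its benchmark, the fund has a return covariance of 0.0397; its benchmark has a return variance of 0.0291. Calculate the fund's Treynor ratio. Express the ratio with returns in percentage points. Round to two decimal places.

β = Cov / Var = 0.0397 / 0.0291 = 1.3643
Treynor = (Rp − Rf) / β = (5.1% − 4.1%) / 1.3643 = 1.00 / 1.3643 = 0.7330

0.73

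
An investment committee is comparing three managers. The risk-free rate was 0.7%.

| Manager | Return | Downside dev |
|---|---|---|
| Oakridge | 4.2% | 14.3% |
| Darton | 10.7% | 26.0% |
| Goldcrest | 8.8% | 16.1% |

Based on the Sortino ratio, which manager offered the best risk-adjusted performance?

Oakridge: Sortino ratio = (4.2% − 0.7%) / 14.3% = 0.245
Darton: Sortino ratio = (10.7% − 0.7%) / 26.0% = 0.385
Goldcrest: Sortino ratio = (8.8% − 0.7%) / 16.1% = 0.503
Highest: Goldcrest (0.503).

Goldcrest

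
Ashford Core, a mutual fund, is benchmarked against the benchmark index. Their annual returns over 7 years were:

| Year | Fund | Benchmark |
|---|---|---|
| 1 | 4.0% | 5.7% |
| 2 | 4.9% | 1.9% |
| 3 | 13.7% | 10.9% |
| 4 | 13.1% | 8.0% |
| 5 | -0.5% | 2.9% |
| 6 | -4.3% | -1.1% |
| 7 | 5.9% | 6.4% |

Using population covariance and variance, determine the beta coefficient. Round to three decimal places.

1.486

r̄p = 5.2571%,  r̄m = 4.9571%
Cov = Σ(rp − r̄p)(rm − r̄m) / 7 = 20.6939
Var(rm) = Σ(rm − r̄m)² / 7 = 13.9253
β = Cov / Var = 20.6939 / 13.9253 = 1.4861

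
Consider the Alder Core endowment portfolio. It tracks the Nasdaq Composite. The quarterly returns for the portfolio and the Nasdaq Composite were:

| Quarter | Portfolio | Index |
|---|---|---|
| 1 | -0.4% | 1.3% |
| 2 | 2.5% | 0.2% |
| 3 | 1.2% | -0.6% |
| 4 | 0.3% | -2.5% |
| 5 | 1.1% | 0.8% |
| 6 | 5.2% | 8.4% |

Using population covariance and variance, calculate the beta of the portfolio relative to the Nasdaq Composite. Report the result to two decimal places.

r̄p = 1.6500%,  r̄m = 1.2667%
Cov = Σ(rp − r̄p)(rm − r̄m) / 6 = 5.0883
Var(rm) = Σ(rm − r̄m)² / 6 = 11.6522
β = Cov / Var = 5.0883 / 11.6522 = 0.4367

0.44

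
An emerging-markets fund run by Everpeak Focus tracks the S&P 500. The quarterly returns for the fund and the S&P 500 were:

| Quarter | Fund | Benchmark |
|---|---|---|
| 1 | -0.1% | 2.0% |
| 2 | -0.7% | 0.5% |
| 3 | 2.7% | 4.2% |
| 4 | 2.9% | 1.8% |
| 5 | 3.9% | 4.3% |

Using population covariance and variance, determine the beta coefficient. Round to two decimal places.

0.97

r̄p = 1.7400%,  r̄m = 2.5600%
Cov = Σ(rp − r̄p)(rm − r̄m) / 5 = 2.1016
Var(rm) = Σ(rm − r̄m)² / 5 = 2.1704
β = Cov / Var = 2.1016 / 2.1704 = 0.9683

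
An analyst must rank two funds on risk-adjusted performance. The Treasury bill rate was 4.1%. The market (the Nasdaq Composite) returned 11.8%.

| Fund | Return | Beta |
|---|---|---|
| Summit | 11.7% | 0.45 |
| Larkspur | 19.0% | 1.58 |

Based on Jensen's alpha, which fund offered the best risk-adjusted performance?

Summit

Summit: α = 11.7% − [4.1% + 0.45 × (11.8% − 4.1%)] = 4.135
Larkspur: α = 19.0% − [4.1% + 1.58 × (11.8% − 4.1%)] = 2.734
Highest: Summit (4.135).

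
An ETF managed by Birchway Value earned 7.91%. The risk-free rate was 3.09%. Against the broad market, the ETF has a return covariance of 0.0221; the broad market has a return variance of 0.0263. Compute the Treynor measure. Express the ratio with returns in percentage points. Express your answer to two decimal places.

β = Cov / Var = 0.0221 / 0.0263 = 0.8403
Treynor = (Rp − Rf) / β = (7.91% − 3.09%) / 0.8403 = 4.82 / 0.8403 = 5.7360

5.74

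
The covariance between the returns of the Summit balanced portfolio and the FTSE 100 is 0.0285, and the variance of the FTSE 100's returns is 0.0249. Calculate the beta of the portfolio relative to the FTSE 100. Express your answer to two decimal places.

β = Cov(Rp, Rm) / Var(Rm) = 0.0285 / 0.0249 = 1.1446

1.14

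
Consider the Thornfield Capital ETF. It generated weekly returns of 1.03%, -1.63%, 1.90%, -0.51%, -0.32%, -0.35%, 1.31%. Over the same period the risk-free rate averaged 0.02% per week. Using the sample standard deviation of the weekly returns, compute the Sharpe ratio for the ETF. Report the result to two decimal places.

0.15

Mean return r̄ = 1.430 / 7 = 0.2043%
Σ(r − r̄)² = 9.2368; sample σ = √(9.2368/6) = 1.2408%
Sharpe = (r̄ − rf) / σ = (0.2043 − 0.02) / 1.2408 = 0.1843 / 1.2408 = 0.1485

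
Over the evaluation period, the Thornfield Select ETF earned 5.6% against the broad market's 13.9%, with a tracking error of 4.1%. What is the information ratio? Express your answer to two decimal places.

-2.02

IR = (Rp − Rb) / TE = (5.6% − 13.9%) / 4.1% = -8.30% / 4.1% = -2.0244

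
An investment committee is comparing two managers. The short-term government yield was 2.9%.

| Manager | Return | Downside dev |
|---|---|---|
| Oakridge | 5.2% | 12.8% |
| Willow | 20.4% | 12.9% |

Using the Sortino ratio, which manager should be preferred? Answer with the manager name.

Willow

Oakridge: Sortino ratio = (5.2% − 2.9%) / 12.8% = 0.180
Willow: Sortino ratio = (20.4% − 2.9%) / 12.9% = 1.357
Highest: Willow (1.357).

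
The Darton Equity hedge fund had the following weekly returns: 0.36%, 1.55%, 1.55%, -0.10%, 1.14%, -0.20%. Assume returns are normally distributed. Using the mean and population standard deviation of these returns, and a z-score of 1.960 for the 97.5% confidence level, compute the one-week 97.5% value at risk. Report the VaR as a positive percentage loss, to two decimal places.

r̄ = (0.36 + 1.55 + 1.55 − 0.1 + 1.14 − 0.2) / 6 = 4.300 / 6 = 0.7167%
Population std dev = √[3.2025 / 6] = 0.7306%
VaR = −(r̄ − z·σ) = −(0.7167 − 1.960 × 0.7306) = −(-0.7153) = 0.7153%

0.72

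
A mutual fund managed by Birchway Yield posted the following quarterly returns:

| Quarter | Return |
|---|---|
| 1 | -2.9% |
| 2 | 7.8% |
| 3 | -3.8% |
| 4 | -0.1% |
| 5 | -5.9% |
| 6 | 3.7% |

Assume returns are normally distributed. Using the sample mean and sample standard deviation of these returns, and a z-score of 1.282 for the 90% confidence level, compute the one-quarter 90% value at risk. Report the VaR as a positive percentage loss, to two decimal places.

Mean return μ = -1.20 / 6 = -0.2000%
Σ(r − μ)² = 131.9600; sample σ = √(131.9600/5) = 5.1373%
VaR = −(μ − z·σ) = −(-0.2000 − 1.282 × 5.1373) = −(-6.7860) = 6.7860%

6.79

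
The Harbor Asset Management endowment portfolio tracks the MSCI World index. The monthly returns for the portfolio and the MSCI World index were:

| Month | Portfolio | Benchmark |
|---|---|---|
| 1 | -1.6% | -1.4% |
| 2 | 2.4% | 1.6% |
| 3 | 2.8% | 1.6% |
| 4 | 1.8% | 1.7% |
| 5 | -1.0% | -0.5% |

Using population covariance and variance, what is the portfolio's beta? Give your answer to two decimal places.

1.36

r̄p = 0.8800%,  r̄m = 0.6000%
Cov = Σ(rp − r̄p)(rm − r̄m) / 5 = 2.2960
Var(rm) = Σ(rm − r̄m)² / 5 = 1.6840
β = Cov / Var = 2.2960 / 1.6840 = 1.3634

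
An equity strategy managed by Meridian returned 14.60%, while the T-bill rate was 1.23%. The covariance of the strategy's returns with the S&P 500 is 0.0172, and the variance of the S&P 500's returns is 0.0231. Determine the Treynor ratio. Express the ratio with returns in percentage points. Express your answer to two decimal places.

17.96

β = Cov / Var = 0.0172 / 0.0231 = 0.7446
Treynor = (Rp − Rf) / β = (14.60% − 1.23%) / 0.7446 = 13.37 / 0.7446 = 17.9559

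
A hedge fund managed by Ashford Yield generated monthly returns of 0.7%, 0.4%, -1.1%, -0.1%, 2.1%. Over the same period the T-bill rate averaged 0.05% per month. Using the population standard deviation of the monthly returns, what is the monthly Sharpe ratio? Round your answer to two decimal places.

r̄ = (0.7 + 0.4 − 1.1 − 0.1 + 2.1) / 5 = 0.4000%
Population σ = √[Σ(r − r̄)² / 5] = √[5.4800 / 5] = √1.0960 = 1.0469%
Sharpe = (r̄ − rf) / σ = (0.4000 − 0.05) / 1.0469 = 0.3500 / 1.0469 = 0.3343

0.33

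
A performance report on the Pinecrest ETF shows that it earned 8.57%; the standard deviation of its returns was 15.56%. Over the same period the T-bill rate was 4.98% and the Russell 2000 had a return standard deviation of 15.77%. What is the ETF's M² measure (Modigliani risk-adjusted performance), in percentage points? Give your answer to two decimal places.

8.62

Sharpe = (Rp − Rf) / σp = (8.57% − 4.98%) / 15.56% = 0.2307
M² = Rf + Sharpe × σm = 4.98% + 0.2307 × 15.77% = 8.6181%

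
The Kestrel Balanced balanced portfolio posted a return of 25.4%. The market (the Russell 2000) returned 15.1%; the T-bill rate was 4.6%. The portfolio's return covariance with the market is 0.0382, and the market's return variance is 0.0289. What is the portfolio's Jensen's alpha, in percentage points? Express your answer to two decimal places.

6.92

β = Cov / Var = 0.0382 / 0.0289 = 1.3218
E[R] = Rf + β(Rm − Rf) = 4.6% + 1.3218 × (15.1% − 4.6%) = 18.4789%
α = Rp − E[R] = 25.4% − 18.4789% = 6.9211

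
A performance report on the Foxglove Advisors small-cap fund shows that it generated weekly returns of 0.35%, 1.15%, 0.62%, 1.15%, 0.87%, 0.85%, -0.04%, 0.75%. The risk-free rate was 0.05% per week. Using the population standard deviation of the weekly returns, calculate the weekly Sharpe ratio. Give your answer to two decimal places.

1.76

μ = (0.35 + 1.15 + 0.62 + 1.15 + 0.87 + 0.85 − 0.04 + 0.75) / 8 = 0.7125%
Σ(r − μ)² = 1.1342; population σ = √(1.1342/8) = 0.3765%
Sharpe = (μ − rf) / σ = (0.7125 − 0.05) / 0.3765 = 0.6625 / 0.3765 = 1.7596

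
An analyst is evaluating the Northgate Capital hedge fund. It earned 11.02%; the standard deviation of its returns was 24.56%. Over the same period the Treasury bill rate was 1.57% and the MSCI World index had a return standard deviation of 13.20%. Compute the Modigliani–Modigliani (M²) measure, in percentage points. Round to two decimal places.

6.65

Sharpe = (Rp − Rf) / σp = (11.02% − 1.57%) / 24.56% = 0.3848
M² = Rf + Sharpe × σm = 1.57% + 0.3848 × 13.20% = 6.6494%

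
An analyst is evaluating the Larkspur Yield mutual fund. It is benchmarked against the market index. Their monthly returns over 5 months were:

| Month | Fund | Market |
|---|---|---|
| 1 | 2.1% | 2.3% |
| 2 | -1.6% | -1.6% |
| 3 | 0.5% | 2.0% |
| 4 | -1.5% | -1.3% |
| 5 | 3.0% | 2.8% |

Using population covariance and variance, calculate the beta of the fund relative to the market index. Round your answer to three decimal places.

0.932

r̄p = 0.5000%,  r̄m = 0.8400%
Cov = Σ(rp − r̄p)(rm − r̄m) / 5 = 3.3280
Var(rm) = Σ(rm − r̄m)² / 5 = 3.5704
β = Cov / Var = 3.3280 / 3.5704 = 0.9321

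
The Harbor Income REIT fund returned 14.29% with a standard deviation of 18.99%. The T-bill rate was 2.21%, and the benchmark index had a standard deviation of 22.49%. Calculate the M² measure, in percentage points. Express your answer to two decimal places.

16.52

Sharpe = (Rp − Rf) / σp = (14.29% − 2.21%) / 18.99% = 0.6361
M² = Rf + Sharpe × σm = 2.21% + 0.6361 × 22.49% = 16.5159%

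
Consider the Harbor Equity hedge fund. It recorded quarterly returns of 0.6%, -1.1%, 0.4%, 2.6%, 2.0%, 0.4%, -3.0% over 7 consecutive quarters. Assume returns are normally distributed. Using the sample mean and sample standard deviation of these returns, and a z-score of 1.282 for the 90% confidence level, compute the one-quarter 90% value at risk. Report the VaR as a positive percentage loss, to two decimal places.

2.13

μ = (0.6 − 1.1 + 0.4 + 2.6 + 2 + 0.4 − 3) / 7 = 0.2714%
Σ(r − μ)² = (0.6 − 0.2714)² + (-1.1 − 0.2714)² + (0.4 − 0.2714)² + … = 21.1343
sample σ = √(21.1343 / 6) = √3.5224 = 1.8768%
VaR = −(μ − z·σ) = −(0.2714 − 1.282 × 1.8768) = −(-2.1347) = 2.1347%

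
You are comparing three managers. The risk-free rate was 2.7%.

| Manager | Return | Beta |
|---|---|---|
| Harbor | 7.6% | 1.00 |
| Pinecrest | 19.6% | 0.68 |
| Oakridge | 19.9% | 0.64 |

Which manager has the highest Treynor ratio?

Oakridge

Harbor: Treynor = (7.6% − 2.7%) / 1.00 = 4.900
Pinecrest: Treynor = (19.6% − 2.7%) / 0.68 = 24.853
Oakridge: Treynor = (19.9% − 2.7%) / 0.64 = 26.875
Highest: Oakridge (26.875).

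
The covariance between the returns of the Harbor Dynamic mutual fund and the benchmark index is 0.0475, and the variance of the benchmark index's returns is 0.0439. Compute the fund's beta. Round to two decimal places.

1.08

β = Cov(Rp, Rm) / Var(Rm) = 0.0475 / 0.0439 = 1.0820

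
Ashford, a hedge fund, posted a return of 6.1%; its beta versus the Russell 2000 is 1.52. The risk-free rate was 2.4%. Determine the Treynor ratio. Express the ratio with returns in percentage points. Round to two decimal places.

Treynor = (Rp − Rf) / β = (6.1% − 2.4%) / 1.52 = 3.70 / 1.52 = 2.4342

2.43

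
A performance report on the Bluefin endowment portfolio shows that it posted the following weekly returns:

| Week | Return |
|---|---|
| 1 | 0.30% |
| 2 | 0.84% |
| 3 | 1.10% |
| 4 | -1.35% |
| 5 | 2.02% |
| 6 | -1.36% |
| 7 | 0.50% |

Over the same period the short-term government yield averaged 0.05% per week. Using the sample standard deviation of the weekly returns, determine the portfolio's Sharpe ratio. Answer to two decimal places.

0.19

μ = (0.3 + 0.84 + 1.1 − 1.35 + 2.02 − 1.36 + 0.5) / 7 = 2.050 / 7 = 0.2929%
Σ(r − μ)² = (0.3 − 0.2929)² + (0.84 − 0.2929)² + (1.1 − 0.2929)² + … = 9.4077
sample σ = √(9.4077 / 6) = √1.5680 = 1.2522%
Sharpe = (μ − rf) / σ = (0.2929 − 0.05) / 1.2522 = 0.2429 / 1.2522 = 0.1940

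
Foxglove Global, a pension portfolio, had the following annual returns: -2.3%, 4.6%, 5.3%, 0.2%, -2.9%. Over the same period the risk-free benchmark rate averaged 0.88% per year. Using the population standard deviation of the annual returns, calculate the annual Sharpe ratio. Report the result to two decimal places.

0.03

r̄ = (-2.3 + 4.6 + 5.3 + 0.2 − 2.9) / 5 = 4.90 / 5 = 0.9800%
Population σ = √[Σ(r − r̄)² / 5] = √[58.1880 / 5] = √11.6376 = 3.4114%
Sharpe = (r̄ − rf) / σ = (0.9800 − 0.88) / 3.4114 = 0.1000 / 3.4114 = 0.0293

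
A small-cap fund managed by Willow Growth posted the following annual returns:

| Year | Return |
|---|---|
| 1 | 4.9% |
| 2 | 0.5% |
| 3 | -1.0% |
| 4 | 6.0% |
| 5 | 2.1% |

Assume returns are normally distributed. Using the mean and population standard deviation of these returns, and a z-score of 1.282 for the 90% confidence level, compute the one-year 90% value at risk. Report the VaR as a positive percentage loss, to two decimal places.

0.86

r̄ = (4.9 + 0.5 − 1 + 6 + 2.1) / 5 = 2.5000%
Population σ = √[Σ(r − r̄)² / 5] = √[34.4200 / 5] = √6.8840 = 2.6237%
VaR = −(r̄ − z·σ) = −(2.5000 − 1.282 × 2.6237) = −(-0.8636) = 0.8636%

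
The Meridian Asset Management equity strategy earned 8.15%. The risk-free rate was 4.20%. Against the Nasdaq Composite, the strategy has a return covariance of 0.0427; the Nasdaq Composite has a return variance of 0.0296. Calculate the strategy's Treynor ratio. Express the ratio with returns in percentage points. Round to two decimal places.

β = Cov / Var = 0.0427 / 0.0296 = 1.4426
Treynor = (Rp − Rf) / β = (8.15% − 4.20%) / 1.4426 = 3.95 / 1.4426 = 2.7381

2.74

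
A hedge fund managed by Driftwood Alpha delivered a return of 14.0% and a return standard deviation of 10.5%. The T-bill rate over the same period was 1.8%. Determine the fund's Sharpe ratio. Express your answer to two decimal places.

Sharpe = (Rp − Rf) / σp = (14.0% − 1.8%) / 10.5% = 12.20% / 10.5% = 1.1619

1.16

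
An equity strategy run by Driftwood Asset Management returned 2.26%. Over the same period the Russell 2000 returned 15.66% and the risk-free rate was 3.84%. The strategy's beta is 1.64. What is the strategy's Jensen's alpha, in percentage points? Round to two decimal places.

-20.96

CAPM expected return = Rf + β(Rm − Rf) = 3.84% + 1.64 × (15.66% − 3.84%) = 3.84 + 1.64 × 11.82 = 23.2248%
Jensen's α = Rp − E[R] = 2.26% − 23.2248% = -20.9648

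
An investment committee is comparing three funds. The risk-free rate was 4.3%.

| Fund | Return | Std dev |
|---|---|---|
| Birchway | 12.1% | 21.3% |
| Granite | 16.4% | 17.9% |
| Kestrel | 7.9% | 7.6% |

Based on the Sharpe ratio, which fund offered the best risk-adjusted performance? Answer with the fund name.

Birchway: Sharpe ratio = (12.1% − 4.3%) / 21.3% = 0.366
Granite: Sharpe ratio = (16.4% − 4.3%) / 17.9% = 0.676
Kestrel: Sharpe ratio = (7.9% − 4.3%) / 7.6% = 0.474
Highest: Granite (0.676).

Granite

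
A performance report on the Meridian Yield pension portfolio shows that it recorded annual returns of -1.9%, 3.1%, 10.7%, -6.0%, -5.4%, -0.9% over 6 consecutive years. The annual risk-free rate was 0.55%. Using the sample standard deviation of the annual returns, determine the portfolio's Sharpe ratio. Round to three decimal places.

Mean return r̄ = -0.40 / 6 = -0.0667%
Σ(r − r̄)² = (-1.9 − (-0.0667))² + (3.1 − (-0.0667))² + (10.7 − (-0.0667))² + … = 193.6533
sample σ = √(193.6533 / 5) = √38.7307 = 6.2234%
Sharpe = (r̄ − rf) / σ = (-0.0667 − 0.55) / 6.2234 = -0.6167 / 6.2234 = -0.0991

-0.099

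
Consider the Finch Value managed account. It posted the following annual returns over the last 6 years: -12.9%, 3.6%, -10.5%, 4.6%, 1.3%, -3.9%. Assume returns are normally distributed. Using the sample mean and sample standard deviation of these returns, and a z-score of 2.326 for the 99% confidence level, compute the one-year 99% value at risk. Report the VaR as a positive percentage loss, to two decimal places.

μ = (-12.9 + 3.6 − 10.5 + 4.6 + 1.3 − 3.9) / 6 = -17.80 / 6 = -2.9667%
Σ(r − μ)² = (-12.9 − (-2.9667))² + (3.6 − (-2.9667))² + … = 274.8733
σ = √[274.8733 / 5] = 7.4145%
VaR = −(μ − z·σ) = −(-2.9667 − 2.326 × 7.4145) = −(-20.2128) = 20.2128%

20.21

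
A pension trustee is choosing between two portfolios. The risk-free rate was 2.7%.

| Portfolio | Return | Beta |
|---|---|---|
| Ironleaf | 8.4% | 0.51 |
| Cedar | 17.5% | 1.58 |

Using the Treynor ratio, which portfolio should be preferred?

Ironleaf: Treynor = (8.4% − 2.7%) / 0.51 = 11.176
Cedar: Treynor = (17.5% − 2.7%) / 1.58 = 9.367
Highest: Ironleaf (11.176).

Ironleaf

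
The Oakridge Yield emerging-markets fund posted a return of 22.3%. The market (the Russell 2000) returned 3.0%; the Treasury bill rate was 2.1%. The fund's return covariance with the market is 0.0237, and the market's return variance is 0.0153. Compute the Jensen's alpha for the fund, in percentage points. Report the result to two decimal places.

β = Cov / Var = 0.0237 / 0.0153 = 1.5490
E[R] = Rf + β(Rm − Rf) = 2.1% + 1.5490 × (3.0% − 2.1%) = 3.4941%
α = Rp − E[R] = 22.3% − 3.4941% = 18.8059

18.81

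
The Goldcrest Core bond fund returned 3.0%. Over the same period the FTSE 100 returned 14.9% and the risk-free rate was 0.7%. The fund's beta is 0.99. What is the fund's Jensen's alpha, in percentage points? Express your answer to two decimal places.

-11.76

CAPM expected return = Rf + β(Rm − Rf) = 0.7% + 0.99 × (14.9% − 0.7%) = 0.7 + 0.99 × 14.20 = 14.7580%
Jensen's α = Rp − E[R] = 3.0% − 14.7580% = -11.7580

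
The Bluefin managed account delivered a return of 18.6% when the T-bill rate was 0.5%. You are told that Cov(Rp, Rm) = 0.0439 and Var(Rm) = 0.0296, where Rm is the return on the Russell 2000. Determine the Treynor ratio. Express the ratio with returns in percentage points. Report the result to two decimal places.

12.20

β = Cov / Var = 0.0439 / 0.0296 = 1.4831
Treynor = (Rp − Rf) / β = (18.6% − 0.5%) / 1.4831 = 18.10 / 1.4831 = 12.2042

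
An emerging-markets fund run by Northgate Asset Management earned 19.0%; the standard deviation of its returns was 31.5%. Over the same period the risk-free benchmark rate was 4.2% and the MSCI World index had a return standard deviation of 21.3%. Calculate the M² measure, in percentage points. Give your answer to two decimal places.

Sharpe = (Rp − Rf) / σp = (19.0% − 4.2%) / 31.5% = 0.4698
M² = Rf + Sharpe × σm = 4.2% + 0.4698 × 21.3% = 14.2067%

14.21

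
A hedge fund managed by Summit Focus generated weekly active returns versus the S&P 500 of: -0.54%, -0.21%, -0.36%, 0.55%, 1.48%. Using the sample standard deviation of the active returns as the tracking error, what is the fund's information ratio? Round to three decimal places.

Mean return r̄ = 0.920 / 5 = 0.1840%
Σ(r − r̄)² = 2.7889; sample σ = √(2.7889/4) = 0.8350%
IR = r̄ / tracking error = 0.1840 / 0.8350 = 0.2204

0.220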